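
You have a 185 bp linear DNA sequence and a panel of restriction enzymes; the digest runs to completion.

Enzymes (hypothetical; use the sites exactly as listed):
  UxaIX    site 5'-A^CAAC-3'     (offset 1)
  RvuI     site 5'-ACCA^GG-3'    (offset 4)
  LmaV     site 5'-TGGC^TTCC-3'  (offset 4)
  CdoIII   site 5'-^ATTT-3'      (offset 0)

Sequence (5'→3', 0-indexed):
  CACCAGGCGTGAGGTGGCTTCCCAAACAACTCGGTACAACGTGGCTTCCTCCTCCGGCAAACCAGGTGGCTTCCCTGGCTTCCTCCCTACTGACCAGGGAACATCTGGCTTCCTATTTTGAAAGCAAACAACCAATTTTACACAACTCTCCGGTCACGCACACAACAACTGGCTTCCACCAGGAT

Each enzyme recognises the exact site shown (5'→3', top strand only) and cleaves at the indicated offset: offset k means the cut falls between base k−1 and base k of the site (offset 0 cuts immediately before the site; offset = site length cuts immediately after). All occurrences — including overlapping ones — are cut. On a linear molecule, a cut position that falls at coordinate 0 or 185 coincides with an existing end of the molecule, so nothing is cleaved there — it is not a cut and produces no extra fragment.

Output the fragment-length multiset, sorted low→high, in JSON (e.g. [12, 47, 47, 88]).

Site scan:
  UxaIX (ACAAC, off=1): starts [25, 35, 127, 141, 161, 164] → cuts [26, 36, 128, 142, 162, 165]
  RvuI (ACCAGG, off=4): starts [1, 60, 92, 177] → cuts [5, 64, 96, 181]
  LmaV (TGGCTTCC, off=4): starts [14, 41, 66, 75, 105, 169] → cuts [18, 45, 70, 79, 109, 173]
  CdoIII (ATTT, off=0): starts [114, 134] → cuts [114, 134]

Pooled cuts: [5, 18, 26, 36, 45, 64, 70, 79, 96, 109, 114, 128, 134, 142, 162, 165, 173, 181]

Fragment lengths:
  [0,5): 5 bp
  [5,18): 13 bp
  [18,26): 8 bp
  [26,36): 10 bp
  [36,45): 9 bp
  [45,64): 19 bp
  [64,70): 6 bp
  [70,79): 9 bp
  [79,96): 17 bp
  [96,109): 13 bp
  [109,114): 5 bp
  [114,128): 14 bp
  [128,134): 6 bp
  [134,142): 8 bp
  [142,162): 20 bp
  [162,165): 3 bp
  [165,173): 8 bp
  [173,181): 8 bp
  [181,185): 4 bp

[3,4,5,5,6,6,8,8,8,8,9,9,10,13,13,14,17,19,20]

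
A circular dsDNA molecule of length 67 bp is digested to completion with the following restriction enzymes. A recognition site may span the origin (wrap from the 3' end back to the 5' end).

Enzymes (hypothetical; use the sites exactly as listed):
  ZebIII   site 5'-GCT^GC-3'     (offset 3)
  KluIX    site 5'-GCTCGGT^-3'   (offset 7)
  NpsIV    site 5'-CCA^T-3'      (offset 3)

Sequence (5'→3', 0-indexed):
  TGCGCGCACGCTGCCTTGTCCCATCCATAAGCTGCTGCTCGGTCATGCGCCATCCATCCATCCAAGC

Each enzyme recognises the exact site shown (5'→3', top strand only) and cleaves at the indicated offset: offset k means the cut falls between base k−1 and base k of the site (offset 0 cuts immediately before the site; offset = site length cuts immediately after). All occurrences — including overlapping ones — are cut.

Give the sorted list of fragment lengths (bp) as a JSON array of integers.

[3,4,4,4,6,7,8,9,11,11]

Site scan:
  ZebIII (GCTGC, off=3): starts [9, 30, 33, 65] → cuts [1, 12, 33, 36]
  KluIX (GCTCGGT, off=7): starts [36] → cuts [43]
  NpsIV (CCAT, off=3): starts [20, 24, 49, 53, 57] → cuts [23, 27, 52, 56, 60]

Pooled cuts: [1, 12, 23, 27, 33, 36, 43, 52, 56, 60]

Fragment lengths:
  1→12: 11 bp
  12→23: 11 bp
  23→27: 4 bp
  27→33: 6 bp
  33→36: 3 bp
  36→43: 7 bp
  43→52: 9 bp
  52→56: 4 bp
  56→60: 4 bp
  60→1 (wrap): 67-60+1 = 8 bp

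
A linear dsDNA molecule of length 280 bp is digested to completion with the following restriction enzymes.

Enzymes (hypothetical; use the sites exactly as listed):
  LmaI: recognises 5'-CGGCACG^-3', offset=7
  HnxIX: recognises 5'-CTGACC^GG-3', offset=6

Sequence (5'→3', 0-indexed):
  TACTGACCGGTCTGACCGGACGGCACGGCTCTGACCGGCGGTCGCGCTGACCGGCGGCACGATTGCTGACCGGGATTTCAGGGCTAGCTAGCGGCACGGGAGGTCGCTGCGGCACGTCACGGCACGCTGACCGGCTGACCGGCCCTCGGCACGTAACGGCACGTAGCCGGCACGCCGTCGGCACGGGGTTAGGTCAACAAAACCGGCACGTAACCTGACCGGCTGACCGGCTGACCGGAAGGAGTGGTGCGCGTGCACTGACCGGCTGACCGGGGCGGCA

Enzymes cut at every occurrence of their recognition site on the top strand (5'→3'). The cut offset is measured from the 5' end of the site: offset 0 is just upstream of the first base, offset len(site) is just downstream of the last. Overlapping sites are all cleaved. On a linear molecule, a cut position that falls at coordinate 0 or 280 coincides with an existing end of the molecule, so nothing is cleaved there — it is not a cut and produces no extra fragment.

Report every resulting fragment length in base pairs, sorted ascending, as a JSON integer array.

Scan for sites:
  LmaI (CGGCACG, off=7): starts [20, 54, 91, 109, 119, 146, 156, 167, 178, 203] → cuts [27, 61, 98, 116, 126, 153, 163, 174, 185, 210]
  HnxIX (CTGACCGG, off=6): starts [2, 11, 30, 46, 65, 126, 134, 214, 222, 230, 257, 265] → cuts [8, 17, 36, 52, 71, 132, 140, 220, 228, 236, 263, 271]

All cut coordinates (distinct, sorted): [8, 17, 27, 36, 52, 61, 71, 98, 116, 126, 132, 140, 153, 163, 174, 185, 210, 220, 228, 236, 263, 271]

Fragments:
  [0,8): 8 bp
  [8,17): 9 bp
  [17,27): 10 bp
  [27,36): 9 bp
  [36,52): 16 bp
  [52,61): 9 bp
  [61,71): 10 bp
  [71,98): 27 bp
  [98,116): 18 bp
  [116,126): 10 bp
  [126,132): 6 bp
  [132,140): 8 bp
  [140,153): 13 bp
  [153,163): 10 bp
  [163,174): 11 bp
  [174,185): 11 bp
  [185,210): 25 bp
  [210,220): 10 bp
  [220,228): 8 bp
  [228,236): 8 bp
  [236,263): 27 bp
  [263,271): 8 bp
  [271,280): 9 bp

[6,8,8,8,8,8,9,9,9,9,10,10,10,10,10,11,11,13,16,18,25,27,27]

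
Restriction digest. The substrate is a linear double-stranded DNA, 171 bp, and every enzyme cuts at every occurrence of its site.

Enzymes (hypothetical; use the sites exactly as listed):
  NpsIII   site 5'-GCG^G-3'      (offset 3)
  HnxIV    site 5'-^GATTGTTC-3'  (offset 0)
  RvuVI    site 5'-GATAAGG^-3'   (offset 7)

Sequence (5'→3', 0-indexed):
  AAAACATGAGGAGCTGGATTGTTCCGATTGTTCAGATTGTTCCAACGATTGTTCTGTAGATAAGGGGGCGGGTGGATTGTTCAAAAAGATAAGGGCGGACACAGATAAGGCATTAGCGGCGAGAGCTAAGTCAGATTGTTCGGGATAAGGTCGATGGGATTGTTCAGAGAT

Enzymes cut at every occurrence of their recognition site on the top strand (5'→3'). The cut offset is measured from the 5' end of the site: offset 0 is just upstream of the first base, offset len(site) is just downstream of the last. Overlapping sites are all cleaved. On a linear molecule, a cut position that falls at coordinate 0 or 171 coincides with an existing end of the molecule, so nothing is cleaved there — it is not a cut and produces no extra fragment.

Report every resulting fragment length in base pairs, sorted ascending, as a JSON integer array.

[3,4,5,7,8,9,9,12,13,14,15,16,17,19,20]

Per-enzyme occurrences:
  NpsIII (GCGG, off=3): starts [67, 94, 115] → cuts [70, 97, 118]
  HnxIV (GATTGTTC, off=0): starts [16, 25, 34, 46, 74, 133, 157] → cuts [16, 25, 34, 46, 74, 133, 157]
  RvuVI (GATAAGG, off=7): starts [58, 87, 103, 143] → cuts [65, 94, 110, 150]

Pooled cuts: [16, 25, 34, 46, 65, 70, 74, 94, 97, 110, 118, 133, 150, 157]

Fragment lengths:
  [0,16): 16 bp
  [16,25): 9 bp
  [25,34): 9 bp
  [34,46): 12 bp
  [46,65): 19 bp
  [65,70): 5 bp
  [70,74): 4 bp
  [74,94): 20 bp
  [94,97): 3 bp
  [97,110): 13 bp
  [110,118): 8 bp
  [118,133): 15 bp
  [133,150): 17 bp
  [150,157): 7 bp
  [157,171): 14 bp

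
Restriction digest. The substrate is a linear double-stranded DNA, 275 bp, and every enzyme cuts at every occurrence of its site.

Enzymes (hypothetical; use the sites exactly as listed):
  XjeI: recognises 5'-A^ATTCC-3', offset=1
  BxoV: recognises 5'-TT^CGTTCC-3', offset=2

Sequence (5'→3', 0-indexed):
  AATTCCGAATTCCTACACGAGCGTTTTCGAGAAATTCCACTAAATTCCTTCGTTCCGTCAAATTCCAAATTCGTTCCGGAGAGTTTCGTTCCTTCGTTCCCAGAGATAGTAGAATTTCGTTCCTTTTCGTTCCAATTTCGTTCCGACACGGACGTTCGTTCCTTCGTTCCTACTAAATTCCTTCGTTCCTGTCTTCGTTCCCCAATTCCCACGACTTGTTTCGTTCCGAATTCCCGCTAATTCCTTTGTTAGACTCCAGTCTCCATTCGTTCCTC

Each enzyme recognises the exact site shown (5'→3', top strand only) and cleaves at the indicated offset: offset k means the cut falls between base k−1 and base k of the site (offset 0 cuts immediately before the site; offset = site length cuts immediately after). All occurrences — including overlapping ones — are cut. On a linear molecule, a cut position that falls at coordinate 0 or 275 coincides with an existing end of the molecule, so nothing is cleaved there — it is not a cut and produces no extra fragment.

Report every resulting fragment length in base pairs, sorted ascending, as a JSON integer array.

Site scan:
  XjeI (AATTCC, off=1): starts [0, 7, 32, 42, 60, 175, 203, 228, 238] → cuts [1, 8, 33, 43, 61, 176, 204, 229, 239]
  BxoV (TTCGTTCC, off=2): starts [48, 69, 84, 92, 115, 125, 136, 154, 162, 181, 193, 219, 265] → cuts [50, 71, 86, 94, 117, 127, 138, 156, 164, 183, 195, 221, 267]

All cut coordinates (distinct, sorted): [1, 8, 33, 43, 50, 61, 71, 86, 94, 117, 127, 138, 156, 164, 176, 183, 195, 204, 221, 229, 239, 267]

Fragment lengths:
  [0,1): 1 bp
  [1,8): 7 bp
  [8,33): 25 bp
  [33,43): 10 bp
  [43,50): 7 bp
  [50,61): 11 bp
  [61,71): 10 bp
  [71,86): 15 bp
  [86,94): 8 bp
  [94,117): 23 bp
  [117,127): 10 bp
  [127,138): 11 bp
  [138,156): 18 bp
  [156,164): 8 bp
  [164,176): 12 bp
  [176,183): 7 bp
  [183,195): 12 bp
  [195,204): 9 bp
  [204,221): 17 bp
  [221,229): 8 bp
  [229,239): 10 bp
  [239,267): 28 bp
  [267,275): 8 bp

[1,7,7,7,8,8,8,8,9,10,10,10,10,11,11,12,12,15,17,18,23,25,28]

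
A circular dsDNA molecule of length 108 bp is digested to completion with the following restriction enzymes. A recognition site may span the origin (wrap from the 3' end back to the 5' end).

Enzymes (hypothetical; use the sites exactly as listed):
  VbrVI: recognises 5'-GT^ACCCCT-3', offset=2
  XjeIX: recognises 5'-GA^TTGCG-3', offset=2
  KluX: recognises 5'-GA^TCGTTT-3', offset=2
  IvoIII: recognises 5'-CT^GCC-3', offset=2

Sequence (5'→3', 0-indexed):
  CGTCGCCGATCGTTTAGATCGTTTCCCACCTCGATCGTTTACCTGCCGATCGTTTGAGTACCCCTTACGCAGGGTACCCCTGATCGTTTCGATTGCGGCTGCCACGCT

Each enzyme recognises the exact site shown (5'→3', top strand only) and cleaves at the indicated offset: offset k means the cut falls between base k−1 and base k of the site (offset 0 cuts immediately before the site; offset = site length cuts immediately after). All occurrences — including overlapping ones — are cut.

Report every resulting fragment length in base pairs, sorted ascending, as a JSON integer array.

[5,8,8,9,9,10,10,16,16,17]

Per-enzyme occurrences:
  VbrVI GTACCCCT/2: at [57, 73] ⇒ [59, 75]
  XjeIX GATTGCG/2: at [90] ⇒ [92]
  KluX GATCGTTT/2: at [7, 16, 32, 47, 81] ⇒ [9, 18, 34, 49, 83]
  IvoIII CTGCC/2: at [42, 98] ⇒ [44, 100]

All cut coordinates (distinct, sorted): [9, 18, 34, 44, 49, 59, 75, 83, 92, 100]

Fragments:
  9→18: 9 bp
  18→34: 16 bp
  34→44: 10 bp
  44→49: 5 bp
  49→59: 10 bp
  59→75: 16 bp
  75→83: 8 bp
  83→92: 9 bp
  92→100: 8 bp
  100→9 (wrap): 108-100+9 = 17 bp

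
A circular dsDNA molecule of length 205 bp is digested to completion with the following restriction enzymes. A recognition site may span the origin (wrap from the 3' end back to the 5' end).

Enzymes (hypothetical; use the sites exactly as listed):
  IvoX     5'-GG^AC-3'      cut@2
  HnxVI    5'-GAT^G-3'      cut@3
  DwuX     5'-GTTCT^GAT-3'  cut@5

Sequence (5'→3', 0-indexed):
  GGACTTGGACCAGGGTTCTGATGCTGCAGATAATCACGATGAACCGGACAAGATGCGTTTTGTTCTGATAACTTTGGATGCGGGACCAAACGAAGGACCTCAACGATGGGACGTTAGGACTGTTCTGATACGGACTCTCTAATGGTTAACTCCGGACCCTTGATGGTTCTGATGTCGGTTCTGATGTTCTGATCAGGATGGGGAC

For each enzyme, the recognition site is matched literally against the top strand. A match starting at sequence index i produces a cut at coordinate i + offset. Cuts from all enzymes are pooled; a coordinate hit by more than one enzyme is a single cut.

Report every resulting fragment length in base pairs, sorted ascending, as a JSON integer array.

[3,3,3,3,4,4,5,5,6,6,7,7,7,8,8,9,9,9,11,11,12,12,13,18,22]

Per-enzyme occurrences:
  IvoX (GGAC, off=2): starts [0, 6, 45, 82, 94, 108, 116, 131, 153, 201] → cuts [2, 8, 47, 84, 96, 110, 118, 133, 155, 203]
  HnxVI (GATG, off=3): starts [19, 37, 51, 76, 104, 161, 170, 182, 196] → cuts [22, 40, 54, 79, 107, 164, 173, 185, 199]
  DwuX (GTTCTGAT, off=5): starts [14, 61, 121, 165, 177, 185] → cuts [19, 66, 126, 170, 182, 190]

All cut coordinates (distinct, sorted): [2, 8, 19, 22, 40, 47, 54, 66, 79, 84, 96, 107, 110, 118, 126, 133, 155, 164, 170, 173, 182, 185, 190, 199, 203]

Fragments:
  2→8: 6 bp
  8→19: 11 bp
  19→22: 3 bp
  22→40: 18 bp
  40→47: 7 bp
  47→54: 7 bp
  54→66: 12 bp
  66→79: 13 bp
  79→84: 5 bp
  84→96: 12 bp
  96→107: 11 bp
  107→110: 3 bp
  110→118: 8 bp
  118→126: 8 bp
  126→133: 7 bp
  133→155: 22 bp
  155→164: 9 bp
  164→170: 6 bp
  170→173: 3 bp
  173→182: 9 bp
  182→185: 3 bp
  185→190: 5 bp
  190→199: 9 bp
  199→203: 4 bp
  203→2 (wrap): 205-203+2 = 4 bp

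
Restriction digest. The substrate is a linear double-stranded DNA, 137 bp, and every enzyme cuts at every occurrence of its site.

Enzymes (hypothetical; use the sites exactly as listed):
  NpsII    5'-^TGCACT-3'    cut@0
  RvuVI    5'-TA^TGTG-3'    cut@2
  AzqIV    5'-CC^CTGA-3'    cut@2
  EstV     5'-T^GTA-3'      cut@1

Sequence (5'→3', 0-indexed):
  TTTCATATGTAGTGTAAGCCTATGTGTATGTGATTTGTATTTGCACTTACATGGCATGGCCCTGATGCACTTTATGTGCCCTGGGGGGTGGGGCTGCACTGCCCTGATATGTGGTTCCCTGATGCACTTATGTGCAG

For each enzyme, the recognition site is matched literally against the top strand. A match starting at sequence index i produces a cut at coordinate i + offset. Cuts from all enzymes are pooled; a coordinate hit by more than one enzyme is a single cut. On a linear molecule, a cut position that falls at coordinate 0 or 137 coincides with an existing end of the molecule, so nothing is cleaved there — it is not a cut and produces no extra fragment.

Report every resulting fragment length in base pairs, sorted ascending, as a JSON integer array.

[3,3,4,4,5,5,6,7,8,8,8,9,9,9,9,20,20]

Scan for sites:
  NpsII (TGCACT, off=0): starts [41, 65, 94, 122] → cuts [41, 65, 94, 122]
  RvuVI (TATGTG, off=2): starts [20, 26, 72, 107, 128] → cuts [22, 28, 74, 109, 130]
  AzqIV (CCCTGA, off=2): starts [59, 101, 116] → cuts [61, 103, 118]
  EstV (TGTA, off=1): starts [7, 12, 24, 35] → cuts [8, 13, 25, 36]

Pooled cuts: [8, 13, 22, 25, 28, 36, 41, 61, 65, 74, 94, 103, 109, 118, 122, 130]

Fragments:
  [0,8): 8 bp
  [8,13): 5 bp
  [13,22): 9 bp
  [22,25): 3 bp
  [25,28): 3 bp
  [28,36): 8 bp
  [36,41): 5 bp
  [41,61): 20 bp
  [61,65): 4 bp
  [65,74): 9 bp
  [74,94): 20 bp
  [94,103): 9 bp
  [103,109): 6 bp
  [109,118): 9 bp
  [118,122): 4 bp
  [122,130): 8 bp
  [130,137): 7 bp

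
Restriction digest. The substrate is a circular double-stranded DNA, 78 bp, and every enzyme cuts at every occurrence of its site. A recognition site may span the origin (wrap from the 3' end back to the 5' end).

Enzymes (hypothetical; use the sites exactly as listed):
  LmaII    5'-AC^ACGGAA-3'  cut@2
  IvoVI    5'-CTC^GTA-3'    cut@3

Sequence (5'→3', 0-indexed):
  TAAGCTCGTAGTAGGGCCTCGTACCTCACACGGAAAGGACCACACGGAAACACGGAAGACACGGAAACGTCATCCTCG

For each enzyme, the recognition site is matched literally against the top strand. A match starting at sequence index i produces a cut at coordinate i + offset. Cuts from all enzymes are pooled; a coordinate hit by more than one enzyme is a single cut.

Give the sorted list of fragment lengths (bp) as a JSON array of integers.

Scan for sites:
  LmaII ACACGGAA/2: at [27, 41, 49, 58] ⇒ [29, 43, 51, 60]
  IvoVI CTCGTA/3: at [4, 17, 74] ⇒ [7, 20, 77]

All cut coordinates (distinct, sorted): [7, 20, 29, 43, 51, 60, 77]

Fragments:
  7→20: 13 bp
  20→29: 9 bp
  29→43: 14 bp
  43→51: 8 bp
  51→60: 9 bp
  60→77: 17 bp
  77→7 (wrap): 78-77+7 = 8 bp

[8,8,9,9,13,14,17]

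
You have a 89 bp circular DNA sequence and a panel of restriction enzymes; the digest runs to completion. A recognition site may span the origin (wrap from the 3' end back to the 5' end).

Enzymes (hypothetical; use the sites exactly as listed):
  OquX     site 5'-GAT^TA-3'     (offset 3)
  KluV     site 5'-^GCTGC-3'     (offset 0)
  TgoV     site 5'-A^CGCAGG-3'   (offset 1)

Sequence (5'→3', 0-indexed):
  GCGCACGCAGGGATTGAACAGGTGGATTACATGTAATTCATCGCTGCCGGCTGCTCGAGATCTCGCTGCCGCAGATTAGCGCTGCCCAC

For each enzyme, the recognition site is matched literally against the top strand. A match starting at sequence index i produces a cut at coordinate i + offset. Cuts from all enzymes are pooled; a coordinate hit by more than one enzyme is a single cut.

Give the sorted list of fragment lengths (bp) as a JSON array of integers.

Site scan:
  OquX (GATTA, off=3): starts [24, 73] → cuts [27, 76]
  KluV (GCTGC, off=0): starts [42, 49, 64, 80] → cuts [42, 49, 64, 80]
  TgoV (ACGCAGG, off=1): starts [4] → cuts [5]

All cut coordinates (distinct, sorted): [5, 27, 42, 49, 64, 76, 80]

Fragments:
  5→27: 22 bp
  27→42: 15 bp
  42→49: 7 bp
  49→64: 15 bp
  64→76: 12 bp
  76→80: 4 bp
  80→5 (wrap): 89-80+5 = 14 bp

[4,7,12,14,15,15,22]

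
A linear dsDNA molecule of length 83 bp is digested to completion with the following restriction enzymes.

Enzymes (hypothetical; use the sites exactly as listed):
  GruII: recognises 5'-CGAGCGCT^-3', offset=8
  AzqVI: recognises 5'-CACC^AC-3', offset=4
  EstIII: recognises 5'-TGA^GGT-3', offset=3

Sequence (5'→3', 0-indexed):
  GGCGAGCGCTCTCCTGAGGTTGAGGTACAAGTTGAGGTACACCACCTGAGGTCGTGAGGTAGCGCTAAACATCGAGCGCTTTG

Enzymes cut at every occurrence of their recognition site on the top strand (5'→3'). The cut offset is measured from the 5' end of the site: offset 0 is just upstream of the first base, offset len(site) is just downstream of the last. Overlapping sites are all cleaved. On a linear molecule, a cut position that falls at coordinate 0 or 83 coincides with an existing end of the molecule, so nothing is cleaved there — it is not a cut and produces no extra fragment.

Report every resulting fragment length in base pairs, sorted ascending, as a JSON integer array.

Scan for sites:
  GruII CGAGCGCT/8: at [2, 72] ⇒ [10, 80]
  AzqVI CACCAC/4: at [39] ⇒ [43]
  EstIII TGAGGT/3: at [14, 20, 32, 46, 54] ⇒ [17, 23, 35, 49, 57]

All cut coordinates (distinct, sorted): [10, 17, 23, 35, 43, 49, 57, 80]

Fragment lengths:
  [0,10): 10 bp
  [10,17): 7 bp
  [17,23): 6 bp
  [23,35): 12 bp
  [35,43): 8 bp
  [43,49): 6 bp
  [49,57): 8 bp
  [57,80): 23 bp
  [80,83): 3 bp

[3,6,6,7,8,8,10,12,23]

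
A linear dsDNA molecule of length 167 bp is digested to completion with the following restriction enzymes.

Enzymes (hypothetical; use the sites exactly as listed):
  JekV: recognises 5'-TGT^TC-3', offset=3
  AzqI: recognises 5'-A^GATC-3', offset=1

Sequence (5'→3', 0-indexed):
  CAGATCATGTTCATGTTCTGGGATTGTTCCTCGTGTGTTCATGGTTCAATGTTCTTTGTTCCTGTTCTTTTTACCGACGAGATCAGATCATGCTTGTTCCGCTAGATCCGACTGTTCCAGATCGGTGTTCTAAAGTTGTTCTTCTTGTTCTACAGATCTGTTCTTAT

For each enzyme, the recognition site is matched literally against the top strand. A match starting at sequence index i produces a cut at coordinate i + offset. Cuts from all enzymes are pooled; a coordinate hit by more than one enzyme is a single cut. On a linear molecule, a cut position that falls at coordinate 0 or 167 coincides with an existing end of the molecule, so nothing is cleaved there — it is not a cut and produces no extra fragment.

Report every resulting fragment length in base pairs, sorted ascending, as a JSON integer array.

[2,4,5,6,6,6,6,7,7,7,8,9,9,11,11,11,11,12,14,15]

Per-enzyme occurrences:
  JekV (TGTTC, off=3): starts [7, 13, 24, 35, 49, 56, 62, 94, 112, 125, 136, 145, 158] → cuts [10, 16, 27, 38, 52, 59, 65, 97, 115, 128, 139, 148, 161]
  AzqI (AGATC, off=1): starts [1, 79, 84, 103, 118, 153] → cuts [2, 80, 85, 104, 119, 154]

All cut coordinates (distinct, sorted): [2, 10, 16, 27, 38, 52, 59, 65, 80, 85, 97, 104, 115, 119, 128, 139, 148, 154, 161]

Fragments:
  [0,2): 2 bp
  [2,10): 8 bp
  [10,16): 6 bp
  [16,27): 11 bp
  [27,38): 11 bp
  [38,52): 14 bp
  [52,59): 7 bp
  [59,65): 6 bp
  [65,80): 15 bp
  [80,85): 5 bp
  [85,97): 12 bp
  [97,104): 7 bp
  [104,115): 11 bp
  [115,119): 4 bp
  [119,128): 9 bp
  [128,139): 11 bp
  [139,148): 9 bp
  [148,154): 6 bp
  [154,161): 7 bp
  [161,167): 6 bp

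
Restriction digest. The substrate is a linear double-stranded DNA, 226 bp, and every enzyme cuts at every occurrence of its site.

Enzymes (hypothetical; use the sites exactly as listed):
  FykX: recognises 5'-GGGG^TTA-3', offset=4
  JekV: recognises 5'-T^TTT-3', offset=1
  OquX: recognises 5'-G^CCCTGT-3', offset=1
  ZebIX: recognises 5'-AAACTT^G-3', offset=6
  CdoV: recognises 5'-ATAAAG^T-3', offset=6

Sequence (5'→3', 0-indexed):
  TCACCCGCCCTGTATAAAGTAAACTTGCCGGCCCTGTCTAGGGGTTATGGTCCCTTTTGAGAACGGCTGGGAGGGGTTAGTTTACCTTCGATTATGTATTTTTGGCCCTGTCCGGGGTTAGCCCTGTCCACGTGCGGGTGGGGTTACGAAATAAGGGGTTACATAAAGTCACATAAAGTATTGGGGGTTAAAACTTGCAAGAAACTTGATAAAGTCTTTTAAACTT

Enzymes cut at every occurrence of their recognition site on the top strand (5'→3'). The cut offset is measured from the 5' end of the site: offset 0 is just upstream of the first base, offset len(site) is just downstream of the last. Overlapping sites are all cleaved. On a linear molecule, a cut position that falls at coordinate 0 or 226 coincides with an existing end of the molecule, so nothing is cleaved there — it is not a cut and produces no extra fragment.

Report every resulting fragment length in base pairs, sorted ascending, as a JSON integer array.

[1,3,4,5,5,7,7,7,9,9,9,10,10,11,11,12,12,13,15,21,22,23]

Per-enzyme occurrences:
  FykX (GGGGTTA, off=4): starts [40, 72, 113, 139, 154, 183] → cuts [44, 76, 117, 143, 158, 187]
  JekV (TTTT, off=1): starts [54, 98, 99, 216] → cuts [55, 99, 100, 217]
  OquX (GCCCTGT, off=1): starts [6, 30, 104, 120] → cuts [7, 31, 105, 121]
  ZebIX (AAACTTG, off=6): starts [20, 190, 201] → cuts [26, 196, 207]
  CdoV (ATAAAGT, off=6): starts [13, 162, 172, 208] → cuts [19, 168, 178, 214]

All cut coordinates (distinct, sorted): [7, 19, 26, 31, 44, 55, 76, 99, 100, 105, 117, 121, 143, 158, 168, 178, 187, 196, 207, 214, 217]

Fragment lengths:
  [0,7): 7 bp
  [7,19): 12 bp
  [19,26): 7 bp
  [26,31): 5 bp
  [31,44): 13 bp
  [44,55): 11 bp
  [55,76): 21 bp
  [76,99): 23 bp
  [99,100): 1 bp
  [100,105): 5 bp
  [105,117): 12 bp
  [117,121): 4 bp
  [121,143): 22 bp
  [143,158): 15 bp
  [158,168): 10 bp
  [168,178): 10 bp
  [178,187): 9 bp
  [187,196): 9 bp
  [196,207): 11 bp
  [207,214): 7 bp
  [214,217): 3 bp
  [217,226): 9 bp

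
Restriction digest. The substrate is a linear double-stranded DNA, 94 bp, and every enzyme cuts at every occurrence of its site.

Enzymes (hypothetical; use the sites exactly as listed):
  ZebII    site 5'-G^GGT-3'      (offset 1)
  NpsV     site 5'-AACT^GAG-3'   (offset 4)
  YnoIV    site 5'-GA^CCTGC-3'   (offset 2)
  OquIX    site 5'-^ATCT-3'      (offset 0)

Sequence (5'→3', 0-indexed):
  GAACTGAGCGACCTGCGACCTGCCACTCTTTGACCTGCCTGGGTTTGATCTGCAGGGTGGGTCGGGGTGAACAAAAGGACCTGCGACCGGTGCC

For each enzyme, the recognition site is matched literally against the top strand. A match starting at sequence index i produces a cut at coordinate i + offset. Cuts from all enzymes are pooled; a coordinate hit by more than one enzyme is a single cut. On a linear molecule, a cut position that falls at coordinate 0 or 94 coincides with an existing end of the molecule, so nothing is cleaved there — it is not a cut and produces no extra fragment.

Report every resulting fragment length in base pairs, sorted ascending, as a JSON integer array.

Site scan:
  ZebII GGGT/1: at [40, 54, 58, 64] ⇒ [41, 55, 59, 65]
  NpsV AACTGAG/4: at [1] ⇒ [5]
  YnoIV GACCTGC/2: at [9, 16, 31, 77] ⇒ [11, 18, 33, 79]
  OquIX ATCT/0: at [47] ⇒ [47]

All cut coordinates (distinct, sorted): [5, 11, 18, 33, 41, 47, 55, 59, 65, 79]

Fragments:
  [0,5): 5 bp
  [5,11): 6 bp
  [11,18): 7 bp
  [18,33): 15 bp
  [33,41): 8 bp
  [41,47): 6 bp
  [47,55): 8 bp
  [55,59): 4 bp
  [59,65): 6 bp
  [65,79): 14 bp
  [79,94): 15 bp

[4,5,6,6,6,7,8,8,14,15,15]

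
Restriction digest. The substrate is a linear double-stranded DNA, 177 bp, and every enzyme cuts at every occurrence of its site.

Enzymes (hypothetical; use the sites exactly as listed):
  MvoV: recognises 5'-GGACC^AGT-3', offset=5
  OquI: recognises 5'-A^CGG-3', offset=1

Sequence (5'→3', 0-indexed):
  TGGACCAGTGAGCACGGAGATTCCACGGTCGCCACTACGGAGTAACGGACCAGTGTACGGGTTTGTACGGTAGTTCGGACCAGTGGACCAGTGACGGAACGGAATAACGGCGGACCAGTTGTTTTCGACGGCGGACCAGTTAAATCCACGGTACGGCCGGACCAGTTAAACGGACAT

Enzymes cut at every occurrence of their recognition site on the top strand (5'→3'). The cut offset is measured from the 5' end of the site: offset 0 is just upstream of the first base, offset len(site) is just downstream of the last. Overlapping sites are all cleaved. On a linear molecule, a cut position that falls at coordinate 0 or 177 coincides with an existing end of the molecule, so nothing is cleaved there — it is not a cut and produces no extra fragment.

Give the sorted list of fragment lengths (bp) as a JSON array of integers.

[5,5,5,6,6,6,7,7,8,8,8,8,9,9,10,10,11,11,12,12,14]

Site scan:
  MvoV (GGACCAGT, off=5): starts [1, 46, 76, 84, 111, 132, 158] → cuts [6, 51, 81, 89, 116, 137, 163]
  OquI (ACGG, off=1): starts [13, 24, 36, 44, 56, 66, 93, 98, 106, 127, 147, 152, 169] → cuts [14, 25, 37, 45, 57, 67, 94, 99, 107, 128, 148, 153, 170]

All cut coordinates (distinct, sorted): [6, 14, 25, 37, 45, 51, 57, 67, 81, 89, 94, 99, 107, 116, 128, 137, 148, 153, 163, 170]

Fragments:
  [0,6): 6 bp
  [6,14): 8 bp
  [14,25): 11 bp
  [25,37): 12 bp
  [37,45): 8 bp
  [45,51): 6 bp
  [51,57): 6 bp
  [57,67): 10 bp
  [67,81): 14 bp
  [81,89): 8 bp
  [89,94): 5 bp
  [94,99): 5 bp
  [99,107): 8 bp
  [107,116): 9 bp
  [116,128): 12 bp
  [128,137): 9 bp
  [137,148): 11 bp
  [148,153): 5 bp
  [153,163): 10 bp
  [163,170): 7 bp
  [170,177): 7 bp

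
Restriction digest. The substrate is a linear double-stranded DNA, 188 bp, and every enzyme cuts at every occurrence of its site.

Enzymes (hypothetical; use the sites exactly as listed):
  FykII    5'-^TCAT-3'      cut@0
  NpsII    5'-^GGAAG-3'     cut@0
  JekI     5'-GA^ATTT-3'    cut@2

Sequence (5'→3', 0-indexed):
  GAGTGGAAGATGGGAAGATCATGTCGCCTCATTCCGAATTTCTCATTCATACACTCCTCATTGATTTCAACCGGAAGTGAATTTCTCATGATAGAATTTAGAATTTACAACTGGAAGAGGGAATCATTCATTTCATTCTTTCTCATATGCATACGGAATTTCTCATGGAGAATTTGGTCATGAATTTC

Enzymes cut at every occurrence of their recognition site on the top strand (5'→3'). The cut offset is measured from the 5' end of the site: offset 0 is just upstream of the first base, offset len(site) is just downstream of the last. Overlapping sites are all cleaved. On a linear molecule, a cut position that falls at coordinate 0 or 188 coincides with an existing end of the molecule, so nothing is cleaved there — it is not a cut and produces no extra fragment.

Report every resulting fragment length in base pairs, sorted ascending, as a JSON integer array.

[4,4,4,5,5,5,5,5,6,6,6,7,8,8,9,9,10,10,10,10,11,11,15,15]

Scan for sites:
  FykII (TCAT, off=0): starts [18, 28, 42, 46, 57, 85, 123, 127, 132, 142, 162, 177] → cuts [18, 28, 42, 46, 57, 85, 123, 127, 132, 142, 162, 177]
  NpsII (GGAAG, off=0): starts [4, 12, 72, 112] → cuts [4, 12, 72, 112]
  JekI (GAATTT, off=2): starts [35, 78, 93, 100, 155, 169, 181] → cuts [37, 80, 95, 102, 157, 171, 183]

All cut coordinates (distinct, sorted): [4, 12, 18, 28, 37, 42, 46, 57, 72, 80, 85, 95, 102, 112, 123, 127, 132, 142, 157, 162, 171, 177, 183]

Fragment lengths:
  [0,4): 4 bp
  [4,12): 8 bp
  [12,18): 6 bp
  [18,28): 10 bp
  [28,37): 9 bp
  [37,42): 5 bp
  [42,46): 4 bp
  [46,57): 11 bp
  [57,72): 15 bp
  [72,80): 8 bp
  [80,85): 5 bp
  [85,95): 10 bp
  [95,102): 7 bp
  [102,112): 10 bp
  [112,123): 11 bp
  [123,127): 4 bp
  [127,132): 5 bp
  [132,142): 10 bp
  [142,157): 15 bp
  [157,162): 5 bp
  [162,171): 9 bp
  [171,177): 6 bp
  [177,183): 6 bp
  [183,188): 5 bp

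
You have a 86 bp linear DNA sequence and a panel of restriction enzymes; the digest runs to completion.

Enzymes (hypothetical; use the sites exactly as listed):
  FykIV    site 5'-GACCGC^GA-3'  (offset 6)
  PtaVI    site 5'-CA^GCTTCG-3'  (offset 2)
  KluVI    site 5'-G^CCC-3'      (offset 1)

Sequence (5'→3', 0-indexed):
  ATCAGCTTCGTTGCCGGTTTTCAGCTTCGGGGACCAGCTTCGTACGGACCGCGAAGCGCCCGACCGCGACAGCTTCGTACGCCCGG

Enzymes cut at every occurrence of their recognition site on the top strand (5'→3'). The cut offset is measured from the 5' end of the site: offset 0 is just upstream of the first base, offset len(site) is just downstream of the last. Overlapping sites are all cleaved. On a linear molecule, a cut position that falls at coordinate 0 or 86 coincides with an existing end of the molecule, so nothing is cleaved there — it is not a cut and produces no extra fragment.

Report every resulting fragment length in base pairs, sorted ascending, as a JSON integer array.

Site scan:
  FykIV (GACCGCGA, off=6): starts [46, 61] → cuts [52, 67]
  PtaVI (CAGCTTCG, off=2): starts [2, 21, 34, 69] → cuts [4, 23, 36, 71]
  KluVI (GCCC, off=1): starts [57, 80] → cuts [58, 81]

All cut coordinates (distinct, sorted): [4, 23, 36, 52, 58, 67, 71, 81]

Fragments:
  [0,4): 4 bp
  [4,23): 19 bp
  [23,36): 13 bp
  [36,52): 16 bp
  [52,58): 6 bp
  [58,67): 9 bp
  [67,71): 4 bp
  [71,81): 10 bp
  [81,86): 5 bp

[4,4,5,6,9,10,13,16,19]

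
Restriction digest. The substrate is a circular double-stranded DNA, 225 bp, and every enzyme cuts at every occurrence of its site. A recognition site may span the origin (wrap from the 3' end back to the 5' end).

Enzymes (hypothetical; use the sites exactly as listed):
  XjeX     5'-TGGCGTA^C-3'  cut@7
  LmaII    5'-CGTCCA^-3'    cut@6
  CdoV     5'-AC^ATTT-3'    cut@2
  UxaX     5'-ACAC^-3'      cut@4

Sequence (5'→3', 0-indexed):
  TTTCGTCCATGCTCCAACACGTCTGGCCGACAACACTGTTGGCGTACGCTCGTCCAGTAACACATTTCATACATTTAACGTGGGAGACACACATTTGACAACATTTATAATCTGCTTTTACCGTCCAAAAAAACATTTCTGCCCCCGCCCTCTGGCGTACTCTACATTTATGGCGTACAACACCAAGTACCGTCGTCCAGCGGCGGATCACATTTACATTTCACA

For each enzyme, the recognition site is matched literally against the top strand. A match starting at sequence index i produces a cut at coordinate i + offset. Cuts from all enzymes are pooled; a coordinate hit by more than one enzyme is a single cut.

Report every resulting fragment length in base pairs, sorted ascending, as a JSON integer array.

[2,6,6,6,7,7,7,9,10,10,10,10,11,12,12,16,16,18,25,25]

Site scan:
  XjeX TGGCGTAC/7: at [39, 152, 170] ⇒ [46, 159, 177]
  LmaII CGTCCA/6: at [3, 50, 121, 193] ⇒ [9, 56, 127, 199]
  CdoV ACATTT/2: at [61, 70, 90, 100, 132, 163, 209, 215, 222] ⇒ [63, 72, 92, 102, 134, 165, 211, 217, 224]
  UxaX ACAC/4: at [16, 32, 59, 86, 88, 179] ⇒ [20, 36, 63, 90, 92, 183]

Pooled cuts: [9, 20, 36, 46, 56, 63, 72, 90, 92, 102, 127, 134, 159, 165, 177, 183, 199, 211, 217, 224]

Fragment lengths:
  9→20: 11 bp
  20→36: 16 bp
  36→46: 10 bp
  46→56: 10 bp
  56→63: 7 bp
  63→72: 9 bp
  72→90: 18 bp
  90→92: 2 bp
  92→102: 10 bp
  102→127: 25 bp
  127→134: 7 bp
  134→159: 25 bp
  159→165: 6 bp
  165→177: 12 bp
  177→183: 6 bp
  183→199: 16 bp
  199→211: 12 bp
  211→217: 6 bp
  217→224: 7 bp
  224→9 (wrap): 225-224+9 = 10 bp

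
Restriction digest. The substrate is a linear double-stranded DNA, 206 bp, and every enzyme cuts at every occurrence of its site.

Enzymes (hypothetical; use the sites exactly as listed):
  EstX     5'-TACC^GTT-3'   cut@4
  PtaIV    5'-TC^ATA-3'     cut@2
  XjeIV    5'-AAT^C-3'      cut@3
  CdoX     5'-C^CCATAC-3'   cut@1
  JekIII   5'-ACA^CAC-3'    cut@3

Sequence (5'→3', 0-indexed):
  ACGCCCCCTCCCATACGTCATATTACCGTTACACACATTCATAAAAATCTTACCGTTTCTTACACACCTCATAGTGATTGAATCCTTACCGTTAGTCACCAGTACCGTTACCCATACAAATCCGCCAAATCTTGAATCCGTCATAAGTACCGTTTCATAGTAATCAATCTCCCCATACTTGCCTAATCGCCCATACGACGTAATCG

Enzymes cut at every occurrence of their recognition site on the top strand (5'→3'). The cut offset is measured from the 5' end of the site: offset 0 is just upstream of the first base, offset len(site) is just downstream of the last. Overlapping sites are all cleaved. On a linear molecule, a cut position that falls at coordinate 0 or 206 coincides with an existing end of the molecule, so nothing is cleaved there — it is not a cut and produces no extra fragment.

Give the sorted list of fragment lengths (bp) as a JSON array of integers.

[2,3,4,4,5,5,5,6,6,6,7,7,7,8,8,8,9,9,9,10,10,10,13,14,15,16]

Per-enzyme occurrences:
  EstX (TACCGTT, off=4): starts [23, 50, 86, 102, 147] → cuts [27, 54, 90, 106, 151]
  PtaIV (TCATA, off=2): starts [17, 38, 68, 140, 154] → cuts [19, 40, 70, 142, 156]
  XjeIV (AATC, off=3): starts [45, 80, 118, 127, 134, 161, 165, 184, 201] → cuts [48, 83, 121, 130, 137, 164, 168, 187, 204]
  CdoX (CCCATAC, off=1): starts [9, 110, 171, 189] → cuts [10, 111, 172, 190]
  JekIII (ACACAC, off=3): starts [30, 61] → cuts [33, 64]

All cut coordinates (distinct, sorted): [10, 19, 27, 33, 40, 48, 54, 64, 70, 83, 90, 106, 111, 121, 130, 137, 142, 151, 156, 164, 168, 172, 187, 190, 204]

Fragments:
  [0,10): 10 bp
  [10,19): 9 bp
  [19,27): 8 bp
  [27,33): 6 bp
  [33,40): 7 bp
  [40,48): 8 bp
  [48,54): 6 bp
  [54,64): 10 bp
  [64,70): 6 bp
  [70,83): 13 bp
  [83,90): 7 bp
  [90,106): 16 bp
  [106,111): 5 bp
  [111,121): 10 bp
  [121,130): 9 bp
  [130,137): 7 bp
  [137,142): 5 bp
  [142,151): 9 bp
  [151,156): 5 bp
  [156,164): 8 bp
  [164,168): 4 bp
  [168,172): 4 bp
  [172,187): 15 bp
  [187,190): 3 bp
  [190,204): 14 bp
  [204,206): 2 bp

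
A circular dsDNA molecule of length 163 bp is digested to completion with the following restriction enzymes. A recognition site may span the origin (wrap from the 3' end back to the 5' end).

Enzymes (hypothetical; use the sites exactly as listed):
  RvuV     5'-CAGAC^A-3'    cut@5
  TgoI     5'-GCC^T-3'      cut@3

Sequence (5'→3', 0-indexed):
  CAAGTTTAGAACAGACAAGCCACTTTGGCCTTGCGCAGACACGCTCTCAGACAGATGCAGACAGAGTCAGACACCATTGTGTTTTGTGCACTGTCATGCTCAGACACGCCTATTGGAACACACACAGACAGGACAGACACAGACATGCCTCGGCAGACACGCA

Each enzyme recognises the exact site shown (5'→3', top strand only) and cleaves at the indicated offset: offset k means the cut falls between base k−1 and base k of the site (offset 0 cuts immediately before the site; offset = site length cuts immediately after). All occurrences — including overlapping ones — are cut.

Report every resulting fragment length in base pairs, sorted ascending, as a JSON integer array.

[5,5,6,9,9,10,10,10,12,14,19,21,33]

Scan for sites:
  RvuV CAGACA/5: at [11, 35, 47, 57, 67, 100, 124, 133, 139, 153] ⇒ [16, 40, 52, 62, 72, 105, 129, 138, 144, 158]
  TgoI GCCT/3: at [27, 107, 146] ⇒ [30, 110, 149]

All cut coordinates (distinct, sorted): [16, 30, 40, 52, 62, 72, 105, 110, 129, 138, 144, 149, 158]

Fragments:
  16→30: 14 bp
  30→40: 10 bp
  40→52: 12 bp
  52→62: 10 bp
  62→72: 10 bp
  72→105: 33 bp
  105→110: 5 bp
  110→129: 19 bp
  129→138: 9 bp
  138→144: 6 bp
  144→149: 5 bp
  149→158: 9 bp
  158→16 (wrap): 163-158+16 = 21 bp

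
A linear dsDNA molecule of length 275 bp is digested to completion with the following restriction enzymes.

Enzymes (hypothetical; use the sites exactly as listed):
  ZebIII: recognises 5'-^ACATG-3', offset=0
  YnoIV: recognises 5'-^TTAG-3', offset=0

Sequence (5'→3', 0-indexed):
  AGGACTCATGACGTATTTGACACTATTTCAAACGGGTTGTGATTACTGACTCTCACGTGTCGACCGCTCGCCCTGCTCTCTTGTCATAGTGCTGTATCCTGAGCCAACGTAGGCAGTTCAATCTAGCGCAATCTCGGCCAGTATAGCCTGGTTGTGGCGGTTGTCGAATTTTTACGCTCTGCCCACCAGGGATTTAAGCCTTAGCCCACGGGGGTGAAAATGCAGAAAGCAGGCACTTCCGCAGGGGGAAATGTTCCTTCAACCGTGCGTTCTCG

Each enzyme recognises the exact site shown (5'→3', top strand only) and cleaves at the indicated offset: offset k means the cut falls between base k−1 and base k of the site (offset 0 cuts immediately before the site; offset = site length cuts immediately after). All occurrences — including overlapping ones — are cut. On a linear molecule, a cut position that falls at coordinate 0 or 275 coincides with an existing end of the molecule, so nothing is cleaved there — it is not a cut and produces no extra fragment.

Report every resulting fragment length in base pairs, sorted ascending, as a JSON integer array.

[75,200]

Per-enzyme occurrences:
  ZebIII (ACATG, off=0): no sites
  YnoIV TTAG/0: at [200] ⇒ [200]

Pooled cuts: [200]

Fragments:
  [0,200): 200 bp
  [200,275): 75 bp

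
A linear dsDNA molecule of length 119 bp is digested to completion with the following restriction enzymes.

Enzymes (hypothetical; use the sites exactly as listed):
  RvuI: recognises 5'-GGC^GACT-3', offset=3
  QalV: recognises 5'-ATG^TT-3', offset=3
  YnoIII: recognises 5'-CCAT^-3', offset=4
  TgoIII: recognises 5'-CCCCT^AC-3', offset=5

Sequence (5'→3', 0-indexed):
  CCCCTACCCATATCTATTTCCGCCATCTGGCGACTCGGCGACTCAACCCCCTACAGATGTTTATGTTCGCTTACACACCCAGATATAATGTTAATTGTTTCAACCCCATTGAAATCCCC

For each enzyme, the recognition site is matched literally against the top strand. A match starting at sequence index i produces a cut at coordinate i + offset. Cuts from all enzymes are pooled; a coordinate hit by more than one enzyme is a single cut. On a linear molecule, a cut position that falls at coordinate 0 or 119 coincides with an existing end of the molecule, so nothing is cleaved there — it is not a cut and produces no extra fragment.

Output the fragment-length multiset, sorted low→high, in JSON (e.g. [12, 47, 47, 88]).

Site scan:
  RvuI (GGCGACT, off=3): starts [28, 36] → cuts [31, 39]
  QalV (ATGTT, off=3): starts [56, 62, 87] → cuts [59, 65, 90]
  YnoIII (CCAT, off=4): starts [7, 22, 105] → cuts [11, 26, 109]
  TgoIII (CCCCTAC, off=5): starts [0, 47] → cuts [5, 52]

All cut coordinates (distinct, sorted): [5, 11, 26, 31, 39, 52, 59, 65, 90, 109]

Fragment lengths:
  [0,5): 5 bp
  [5,11): 6 bp
  [11,26): 15 bp
  [26,31): 5 bp
  [31,39): 8 bp
  [39,52): 13 bp
  [52,59): 7 bp
  [59,65): 6 bp
  [65,90): 25 bp
  [90,109): 19 bp
  [109,119): 10 bp

[5,5,6,6,7,8,10,13,15,19,25]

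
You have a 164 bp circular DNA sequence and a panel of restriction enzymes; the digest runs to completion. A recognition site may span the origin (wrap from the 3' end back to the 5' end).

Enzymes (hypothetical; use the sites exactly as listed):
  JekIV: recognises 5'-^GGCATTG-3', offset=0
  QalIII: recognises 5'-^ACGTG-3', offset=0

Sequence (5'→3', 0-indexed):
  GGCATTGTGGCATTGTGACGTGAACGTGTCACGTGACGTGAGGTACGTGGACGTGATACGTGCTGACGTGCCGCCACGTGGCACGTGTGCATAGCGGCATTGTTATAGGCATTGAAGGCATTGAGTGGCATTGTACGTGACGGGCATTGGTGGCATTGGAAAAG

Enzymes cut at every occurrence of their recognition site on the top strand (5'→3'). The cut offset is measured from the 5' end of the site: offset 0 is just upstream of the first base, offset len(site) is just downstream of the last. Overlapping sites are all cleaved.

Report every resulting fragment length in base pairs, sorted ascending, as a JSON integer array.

[5,6,6,7,7,7,8,8,8,8,9,9,9,9,10,10,12,13,13]

Site scan:
  JekIV GGCATTG/0: at [0, 8, 95, 107, 116, 126, 142, 151] ⇒ [0, 8, 95, 107, 116, 126, 142, 151]
  QalIII ACGTG/0: at [17, 23, 30, 35, 44, 50, 57, 65, 75, 82, 134] ⇒ [17, 23, 30, 35, 44, 50, 57, 65, 75, 82, 134]

Pooled cuts: [0, 8, 17, 23, 30, 35, 44, 50, 57, 65, 75, 82, 95, 107, 116, 126, 134, 142, 151]

Fragments:
  0→8: 8 bp
  8→17: 9 bp
  17→23: 6 bp
  23→30: 7 bp
  30→35: 5 bp
  35→44: 9 bp
  44→50: 6 bp
  50→57: 7 bp
  57→65: 8 bp
  65→75: 10 bp
  75→82: 7 bp
  82→95: 13 bp
  95→107: 12 bp
  107→116: 9 bp
  116→126: 10 bp
  126→134: 8 bp
  134→142: 8 bp
  142→151: 9 bp
  151→0 (wrap): 164-151+0 = 13 bp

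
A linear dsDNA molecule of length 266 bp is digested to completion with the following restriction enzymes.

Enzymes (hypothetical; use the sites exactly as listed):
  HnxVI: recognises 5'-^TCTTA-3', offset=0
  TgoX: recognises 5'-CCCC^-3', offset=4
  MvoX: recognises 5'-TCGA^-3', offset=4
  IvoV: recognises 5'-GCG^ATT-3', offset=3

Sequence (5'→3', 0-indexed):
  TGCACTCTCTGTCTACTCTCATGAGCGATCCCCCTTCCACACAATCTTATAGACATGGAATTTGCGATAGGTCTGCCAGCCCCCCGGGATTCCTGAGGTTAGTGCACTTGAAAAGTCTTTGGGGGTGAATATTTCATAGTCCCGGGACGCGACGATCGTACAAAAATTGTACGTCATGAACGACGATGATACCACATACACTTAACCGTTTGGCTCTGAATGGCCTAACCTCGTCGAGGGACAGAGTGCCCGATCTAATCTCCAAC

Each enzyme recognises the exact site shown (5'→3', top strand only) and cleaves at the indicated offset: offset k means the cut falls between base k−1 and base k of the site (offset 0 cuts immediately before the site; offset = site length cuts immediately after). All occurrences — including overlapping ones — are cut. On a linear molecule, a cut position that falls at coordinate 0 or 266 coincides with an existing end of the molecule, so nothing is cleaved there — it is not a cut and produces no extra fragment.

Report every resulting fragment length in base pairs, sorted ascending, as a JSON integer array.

[1,1,1,10,29,33,39,152]

Scan for sites:
  HnxVI TCTTA/0: at [44] ⇒ [44]
  TgoX CCCC/4: at [29, 30, 79, 80, 81] ⇒ [33, 34, 83, 84, 85]
  MvoX TCGA/4: at [233] ⇒ [237]
  IvoV (GCGATT, off=3): no sites

All cut coordinates (distinct, sorted): [33, 34, 44, 83, 84, 85, 237]

Fragments:
  [0,33): 33 bp
  [33,34): 1 bp
  [34,44): 10 bp
  [44,83): 39 bp
  [83,84): 1 bp
  [84,85): 1 bp
  [85,237): 152 bp
  [237,266): 29 bp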